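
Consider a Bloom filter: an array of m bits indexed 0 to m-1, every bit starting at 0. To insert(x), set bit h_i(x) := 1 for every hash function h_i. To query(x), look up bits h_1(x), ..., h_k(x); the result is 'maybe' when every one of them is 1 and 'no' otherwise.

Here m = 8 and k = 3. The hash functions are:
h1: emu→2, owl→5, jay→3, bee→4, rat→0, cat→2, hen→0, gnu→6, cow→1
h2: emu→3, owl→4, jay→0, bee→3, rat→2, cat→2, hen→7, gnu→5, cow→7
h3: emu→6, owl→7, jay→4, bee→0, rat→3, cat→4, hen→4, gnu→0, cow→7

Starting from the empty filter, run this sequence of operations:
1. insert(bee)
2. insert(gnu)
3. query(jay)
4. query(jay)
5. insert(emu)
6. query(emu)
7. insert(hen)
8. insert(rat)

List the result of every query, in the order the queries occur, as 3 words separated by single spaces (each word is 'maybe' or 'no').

Answer: maybe maybe maybe

Derivation:
Start: bits=00000000
Op 1: insert bee -> sets bits 0 3 4 -> bits=10011000
Op 2: insert gnu -> sets bits 0 5 6 -> bits=10011110
Op 3: query jay -> checks bit0=1, bit3=1, bit4=1 (all 1) -> maybe
Op 4: query jay -> checks bit0=1, bit3=1, bit4=1 (all 1) -> maybe
Op 5: insert emu -> sets bits 2 3 6 -> bits=10111110
Op 6: query emu -> checks bit2=1, bit3=1, bit6=1 (all 1) -> maybe
Op 7: insert hen -> sets bits 0 4 7 -> bits=10111111
Op 8: insert rat -> sets bits 0 2 3 -> bits=10111111
Query results in order: maybe maybe maybe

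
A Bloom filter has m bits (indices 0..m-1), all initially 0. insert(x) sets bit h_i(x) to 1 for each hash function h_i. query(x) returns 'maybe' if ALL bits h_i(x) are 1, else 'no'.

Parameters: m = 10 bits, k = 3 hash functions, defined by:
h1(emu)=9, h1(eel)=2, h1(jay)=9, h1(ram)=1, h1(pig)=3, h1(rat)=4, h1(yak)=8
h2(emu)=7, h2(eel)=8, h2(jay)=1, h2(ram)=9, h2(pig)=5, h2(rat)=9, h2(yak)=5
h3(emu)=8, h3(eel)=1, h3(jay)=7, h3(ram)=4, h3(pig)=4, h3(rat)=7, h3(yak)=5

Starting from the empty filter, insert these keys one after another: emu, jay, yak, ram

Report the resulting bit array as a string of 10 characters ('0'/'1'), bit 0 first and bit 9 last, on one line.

Start: bits=0000000000
After insert 'emu': sets bits 7 8 9 -> bits=0000000111
After insert 'jay': sets bits 1 7 9 -> bits=0100000111
After insert 'yak': sets bits 5 8 -> bits=0100010111
After insert 'ram': sets bits 1 4 9 -> bits=0100110111

Answer: 0100110111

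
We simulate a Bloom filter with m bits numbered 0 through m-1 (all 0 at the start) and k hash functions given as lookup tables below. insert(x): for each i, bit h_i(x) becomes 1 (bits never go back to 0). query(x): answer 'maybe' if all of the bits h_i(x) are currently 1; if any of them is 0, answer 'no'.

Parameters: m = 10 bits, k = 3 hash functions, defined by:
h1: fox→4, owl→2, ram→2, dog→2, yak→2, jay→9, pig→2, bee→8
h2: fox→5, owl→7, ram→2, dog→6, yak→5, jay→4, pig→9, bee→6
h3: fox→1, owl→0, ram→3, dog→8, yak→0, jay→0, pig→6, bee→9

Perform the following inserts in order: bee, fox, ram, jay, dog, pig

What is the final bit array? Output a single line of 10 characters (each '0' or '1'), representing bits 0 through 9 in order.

Answer: 1111111011

Derivation:
Start: bits=0000000000
After insert 'bee': sets bits 6 8 9 -> bits=0000001011
After insert 'fox': sets bits 1 4 5 -> bits=0100111011
After insert 'ram': sets bits 2 3 -> bits=0111111011
After insert 'jay': sets bits 0 4 9 -> bits=1111111011
After insert 'dog': sets bits 2 6 8 -> bits=1111111011
After insert 'pig': sets bits 2 6 9 -> bits=1111111011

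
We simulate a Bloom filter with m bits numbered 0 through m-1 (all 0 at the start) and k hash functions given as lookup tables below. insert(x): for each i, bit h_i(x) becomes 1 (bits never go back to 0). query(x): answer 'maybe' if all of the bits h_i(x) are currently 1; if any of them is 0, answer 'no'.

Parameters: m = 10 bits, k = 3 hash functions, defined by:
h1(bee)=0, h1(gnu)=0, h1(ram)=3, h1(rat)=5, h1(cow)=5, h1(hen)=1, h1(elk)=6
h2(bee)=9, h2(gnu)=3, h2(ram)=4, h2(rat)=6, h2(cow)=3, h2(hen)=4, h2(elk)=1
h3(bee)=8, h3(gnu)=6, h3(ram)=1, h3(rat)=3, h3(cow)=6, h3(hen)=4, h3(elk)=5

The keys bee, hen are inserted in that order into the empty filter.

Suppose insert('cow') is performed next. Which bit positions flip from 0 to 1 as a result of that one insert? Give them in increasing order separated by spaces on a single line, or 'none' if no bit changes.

Start: bits=0000000000
After insert 'bee': sets bits 0 8 9 -> bits=1000000011
After insert 'hen': sets bits 1 4 -> bits=1100100011
insert 'cow' would touch bits 3 5 6; currently bit3=0, bit5=0, bit6=0
Bits that are 0 among those (would change 0->1): 3 5 6

Answer: 3 5 6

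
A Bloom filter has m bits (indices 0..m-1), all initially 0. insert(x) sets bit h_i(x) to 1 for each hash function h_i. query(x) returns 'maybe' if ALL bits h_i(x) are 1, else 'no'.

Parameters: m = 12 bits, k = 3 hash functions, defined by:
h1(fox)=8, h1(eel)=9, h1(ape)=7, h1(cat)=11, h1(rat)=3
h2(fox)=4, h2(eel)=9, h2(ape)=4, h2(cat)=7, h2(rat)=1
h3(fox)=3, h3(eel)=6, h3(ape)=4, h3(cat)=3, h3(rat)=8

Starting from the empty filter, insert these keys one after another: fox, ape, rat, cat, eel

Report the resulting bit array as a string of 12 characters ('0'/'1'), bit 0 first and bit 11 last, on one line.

Answer: 010110111101

Derivation:
Start: bits=000000000000
After insert 'fox': sets bits 3 4 8 -> bits=000110001000
After insert 'ape': sets bits 4 7 -> bits=000110011000
After insert 'rat': sets bits 1 3 8 -> bits=010110011000
After insert 'cat': sets bits 3 7 11 -> bits=010110011001
After insert 'eel': sets bits 6 9 -> bits=010110111101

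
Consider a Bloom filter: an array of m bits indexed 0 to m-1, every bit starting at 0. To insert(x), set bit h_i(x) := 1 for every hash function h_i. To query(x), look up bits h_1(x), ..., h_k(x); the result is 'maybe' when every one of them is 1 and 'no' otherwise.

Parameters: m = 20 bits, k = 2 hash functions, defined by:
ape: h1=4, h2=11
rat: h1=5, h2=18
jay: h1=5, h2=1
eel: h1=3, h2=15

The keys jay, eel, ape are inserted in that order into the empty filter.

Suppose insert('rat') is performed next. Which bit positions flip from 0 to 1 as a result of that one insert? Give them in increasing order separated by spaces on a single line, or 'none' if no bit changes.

Answer: 18

Derivation:
Start: bits=00000000000000000000
After insert 'jay': sets bits 1 5 -> bits=01000100000000000000
After insert 'eel': sets bits 3 15 -> bits=01010100000000010000
After insert 'ape': sets bits 4 11 -> bits=01011100000100010000
insert 'rat' would touch bits 5 18; currently bit5=1, bit18=0
Bits that are 0 among those (would change 0->1): 18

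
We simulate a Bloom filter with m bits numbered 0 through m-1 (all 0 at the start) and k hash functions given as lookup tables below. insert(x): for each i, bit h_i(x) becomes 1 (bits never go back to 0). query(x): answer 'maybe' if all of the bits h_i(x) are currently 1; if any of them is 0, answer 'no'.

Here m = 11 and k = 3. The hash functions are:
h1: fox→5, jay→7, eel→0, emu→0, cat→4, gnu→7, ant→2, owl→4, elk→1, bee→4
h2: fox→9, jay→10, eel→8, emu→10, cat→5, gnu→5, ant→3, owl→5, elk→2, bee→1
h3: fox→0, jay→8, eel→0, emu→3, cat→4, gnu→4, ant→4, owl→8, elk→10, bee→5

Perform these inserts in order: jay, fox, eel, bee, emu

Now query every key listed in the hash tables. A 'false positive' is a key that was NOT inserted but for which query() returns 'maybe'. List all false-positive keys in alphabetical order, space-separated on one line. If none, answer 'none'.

Answer: cat gnu owl

Derivation:
Start: bits=00000000000
After insert 'jay': sets bits 7 8 10 -> bits=00000001101
After insert 'fox': sets bits 0 5 9 -> bits=10000101111
After insert 'eel': sets bits 0 8 -> bits=10000101111
After insert 'bee': sets bits 1 4 5 -> bits=11001101111
After insert 'emu': sets bits 0 3 10 -> bits=11011101111
Not inserted: ant cat elk gnu owl — query each against bits=11011101111:
query ant: checks bit2=0, bit3=1, bit4=1 (has a 0) -> no => not a false positive
query cat: checks bit4=1, bit5=1 (all 1) -> maybe => FALSE POSITIVE
query elk: checks bit1=1, bit2=0, bit10=1 (has a 0) -> no => not a false positive
query gnu: checks bit4=1, bit5=1, bit7=1 (all 1) -> maybe => FALSE POSITIVE
query owl: checks bit4=1, bit5=1, bit8=1 (all 1) -> maybe => FALSE POSITIVE
False positives (alphabetical): cat gnu owl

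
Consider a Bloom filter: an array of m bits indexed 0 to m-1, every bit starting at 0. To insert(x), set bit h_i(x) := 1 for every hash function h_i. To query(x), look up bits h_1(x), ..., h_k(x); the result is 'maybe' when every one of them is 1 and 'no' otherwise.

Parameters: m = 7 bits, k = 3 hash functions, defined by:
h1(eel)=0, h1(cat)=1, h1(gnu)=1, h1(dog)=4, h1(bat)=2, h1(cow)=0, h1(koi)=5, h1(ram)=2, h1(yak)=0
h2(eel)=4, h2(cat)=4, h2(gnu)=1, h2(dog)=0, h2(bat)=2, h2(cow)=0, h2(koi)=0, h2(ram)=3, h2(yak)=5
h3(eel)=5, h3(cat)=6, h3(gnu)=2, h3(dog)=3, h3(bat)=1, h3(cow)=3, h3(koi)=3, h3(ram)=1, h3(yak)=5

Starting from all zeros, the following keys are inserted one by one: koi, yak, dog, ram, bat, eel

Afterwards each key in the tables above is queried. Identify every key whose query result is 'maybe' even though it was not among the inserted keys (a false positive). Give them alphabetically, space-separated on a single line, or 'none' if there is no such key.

Start: bits=0000000
After insert 'koi': sets bits 0 3 5 -> bits=1001010
After insert 'yak': sets bits 0 5 -> bits=1001010
After insert 'dog': sets bits 0 3 4 -> bits=1001110
After insert 'ram': sets bits 1 2 3 -> bits=1111110
After insert 'bat': sets bits 1 2 -> bits=1111110
After insert 'eel': sets bits 0 4 5 -> bits=1111110
Not inserted: cat cow gnu — query each against bits=1111110:
query cat: checks bit1=1, bit4=1, bit6=0 (has a 0) -> no => not a false positive
query cow: checks bit0=1, bit3=1 (all 1) -> maybe => FALSE POSITIVE
query gnu: checks bit1=1, bit2=1 (all 1) -> maybe => FALSE POSITIVE
False positives (alphabetical): cow gnu

Answer: cow gnu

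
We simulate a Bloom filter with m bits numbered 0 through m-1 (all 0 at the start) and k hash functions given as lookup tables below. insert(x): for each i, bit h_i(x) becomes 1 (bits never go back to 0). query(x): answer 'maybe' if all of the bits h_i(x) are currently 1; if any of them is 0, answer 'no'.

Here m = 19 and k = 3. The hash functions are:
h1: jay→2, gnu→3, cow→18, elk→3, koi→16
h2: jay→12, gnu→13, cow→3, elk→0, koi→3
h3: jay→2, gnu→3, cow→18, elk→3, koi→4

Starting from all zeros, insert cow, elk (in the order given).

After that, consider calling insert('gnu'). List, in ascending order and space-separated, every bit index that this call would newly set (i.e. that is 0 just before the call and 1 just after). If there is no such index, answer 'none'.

Start: bits=0000000000000000000
After insert 'cow': sets bits 3 18 -> bits=0001000000000000001
After insert 'elk': sets bits 0 3 -> bits=1001000000000000001
insert 'gnu' would touch bits 3 13; currently bit3=1, bit13=0
Bits that are 0 among those (would change 0->1): 13

Answer: 13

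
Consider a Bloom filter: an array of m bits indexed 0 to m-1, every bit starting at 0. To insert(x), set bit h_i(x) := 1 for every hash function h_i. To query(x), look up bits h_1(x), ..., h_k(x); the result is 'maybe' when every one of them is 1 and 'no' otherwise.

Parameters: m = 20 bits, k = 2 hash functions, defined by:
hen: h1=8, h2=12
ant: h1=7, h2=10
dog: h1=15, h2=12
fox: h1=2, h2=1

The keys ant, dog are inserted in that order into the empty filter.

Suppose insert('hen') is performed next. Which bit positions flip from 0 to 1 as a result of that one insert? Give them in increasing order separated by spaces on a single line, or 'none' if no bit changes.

Answer: 8

Derivation:
Start: bits=00000000000000000000
After insert 'ant': sets bits 7 10 -> bits=00000001001000000000
After insert 'dog': sets bits 12 15 -> bits=00000001001010010000
insert 'hen' would touch bits 8 12; currently bit8=0, bit12=1
Bits that are 0 among those (would change 0->1): 8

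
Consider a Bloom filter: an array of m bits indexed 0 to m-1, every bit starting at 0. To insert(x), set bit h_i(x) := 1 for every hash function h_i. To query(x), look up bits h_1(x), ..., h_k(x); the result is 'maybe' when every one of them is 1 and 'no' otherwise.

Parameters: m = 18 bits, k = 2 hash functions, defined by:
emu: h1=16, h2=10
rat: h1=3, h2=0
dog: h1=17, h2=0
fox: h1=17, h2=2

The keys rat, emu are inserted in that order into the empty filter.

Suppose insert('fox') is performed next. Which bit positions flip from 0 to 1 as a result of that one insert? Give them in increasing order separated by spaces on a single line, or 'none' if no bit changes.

Answer: 2 17

Derivation:
Start: bits=000000000000000000
After insert 'rat': sets bits 0 3 -> bits=100100000000000000
After insert 'emu': sets bits 10 16 -> bits=100100000010000010
insert 'fox' would touch bits 2 17; currently bit2=0, bit17=0
Bits that are 0 among those (would change 0->1): 2 17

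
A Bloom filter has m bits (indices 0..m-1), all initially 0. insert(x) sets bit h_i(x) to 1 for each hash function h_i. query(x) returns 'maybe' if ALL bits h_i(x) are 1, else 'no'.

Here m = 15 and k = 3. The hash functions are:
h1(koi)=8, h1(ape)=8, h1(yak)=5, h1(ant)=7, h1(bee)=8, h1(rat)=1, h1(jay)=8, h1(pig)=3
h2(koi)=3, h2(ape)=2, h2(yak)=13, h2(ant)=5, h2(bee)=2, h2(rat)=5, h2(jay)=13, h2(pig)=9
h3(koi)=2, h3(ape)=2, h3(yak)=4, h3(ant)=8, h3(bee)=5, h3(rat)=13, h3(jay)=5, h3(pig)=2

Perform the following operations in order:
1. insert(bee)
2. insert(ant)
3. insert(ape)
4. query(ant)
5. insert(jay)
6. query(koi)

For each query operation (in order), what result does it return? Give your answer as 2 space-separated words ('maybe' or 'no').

Answer: maybe no

Derivation:
Start: bits=000000000000000
Op 1: insert bee -> sets bits 2 5 8 -> bits=001001001000000
Op 2: insert ant -> sets bits 5 7 8 -> bits=001001011000000
Op 3: insert ape -> sets bits 2 8 -> bits=001001011000000
Op 4: query ant -> checks bit5=1, bit7=1, bit8=1 (all 1) -> maybe
Op 5: insert jay -> sets bits 5 8 13 -> bits=001001011000010
Op 6: query koi -> checks bit2=1, bit3=0, bit8=1 (has a 0) -> no
Query results in order: maybe no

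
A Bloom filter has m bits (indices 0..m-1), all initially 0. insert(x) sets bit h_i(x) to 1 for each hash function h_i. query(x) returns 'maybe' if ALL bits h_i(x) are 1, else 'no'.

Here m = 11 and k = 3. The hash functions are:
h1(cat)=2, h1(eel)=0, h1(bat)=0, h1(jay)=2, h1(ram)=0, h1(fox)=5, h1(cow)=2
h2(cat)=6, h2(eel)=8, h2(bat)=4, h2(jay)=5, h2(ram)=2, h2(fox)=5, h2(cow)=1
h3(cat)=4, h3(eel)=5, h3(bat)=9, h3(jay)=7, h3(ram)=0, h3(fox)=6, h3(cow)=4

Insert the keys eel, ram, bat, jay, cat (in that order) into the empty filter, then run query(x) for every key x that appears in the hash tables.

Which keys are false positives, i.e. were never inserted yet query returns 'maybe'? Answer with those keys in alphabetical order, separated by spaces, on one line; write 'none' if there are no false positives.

Start: bits=00000000000
After insert 'eel': sets bits 0 5 8 -> bits=10000100100
After insert 'ram': sets bits 0 2 -> bits=10100100100
After insert 'bat': sets bits 0 4 9 -> bits=10101100110
After insert 'jay': sets bits 2 5 7 -> bits=10101101110
After insert 'cat': sets bits 2 4 6 -> bits=10101111110
Not inserted: cow fox — query each against bits=10101111110:
query cow: checks bit1=0, bit2=1, bit4=1 (has a 0) -> no => not a false positive
query fox: checks bit5=1, bit6=1 (all 1) -> maybe => FALSE POSITIVE
False positives (alphabetical): fox

Answer: fox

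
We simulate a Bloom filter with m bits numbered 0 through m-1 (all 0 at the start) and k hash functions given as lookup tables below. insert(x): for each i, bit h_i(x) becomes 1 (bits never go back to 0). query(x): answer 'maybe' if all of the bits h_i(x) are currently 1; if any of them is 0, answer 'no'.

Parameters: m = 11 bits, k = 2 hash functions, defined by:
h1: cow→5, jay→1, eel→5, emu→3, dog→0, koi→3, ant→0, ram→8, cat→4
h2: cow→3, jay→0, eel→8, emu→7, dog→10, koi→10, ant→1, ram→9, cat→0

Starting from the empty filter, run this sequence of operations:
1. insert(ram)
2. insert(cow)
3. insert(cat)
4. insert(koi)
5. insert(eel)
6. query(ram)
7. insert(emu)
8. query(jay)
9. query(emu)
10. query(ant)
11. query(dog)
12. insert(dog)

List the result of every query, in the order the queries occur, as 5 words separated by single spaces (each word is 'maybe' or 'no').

Start: bits=00000000000
Op 1: insert ram -> sets bits 8 9 -> bits=00000000110
Op 2: insert cow -> sets bits 3 5 -> bits=00010100110
Op 3: insert cat -> sets bits 0 4 -> bits=10011100110
Op 4: insert koi -> sets bits 3 10 -> bits=10011100111
Op 5: insert eel -> sets bits 5 8 -> bits=10011100111
Op 6: query ram -> checks bit8=1, bit9=1 (all 1) -> maybe
Op 7: insert emu -> sets bits 3 7 -> bits=10011101111
Op 8: query jay -> checks bit0=1, bit1=0 (has a 0) -> no
Op 9: query emu -> checks bit3=1, bit7=1 (all 1) -> maybe
Op 10: query ant -> checks bit0=1, bit1=0 (has a 0) -> no
Op 11: query dog -> checks bit0=1, bit10=1 (all 1) -> maybe
Op 12: insert dog -> sets bits 0 10 -> bits=10011101111
Query results in order: maybe no maybe no maybe

Answer: maybe no maybe no maybe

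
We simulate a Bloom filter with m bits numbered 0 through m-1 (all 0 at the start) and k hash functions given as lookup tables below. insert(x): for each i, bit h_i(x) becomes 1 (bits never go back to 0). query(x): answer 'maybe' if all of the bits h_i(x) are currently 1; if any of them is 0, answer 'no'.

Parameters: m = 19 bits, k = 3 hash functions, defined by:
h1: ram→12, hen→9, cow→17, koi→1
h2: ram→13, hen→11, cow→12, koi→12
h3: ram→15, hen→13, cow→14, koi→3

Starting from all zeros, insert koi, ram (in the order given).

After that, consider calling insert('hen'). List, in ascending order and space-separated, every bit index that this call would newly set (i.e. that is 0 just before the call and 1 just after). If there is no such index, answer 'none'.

Start: bits=0000000000000000000
After insert 'koi': sets bits 1 3 12 -> bits=0101000000001000000
After insert 'ram': sets bits 12 13 15 -> bits=0101000000001101000
insert 'hen' would touch bits 9 11 13; currently bit9=0, bit11=0, bit13=1
Bits that are 0 among those (would change 0->1): 9 11

Answer: 9 11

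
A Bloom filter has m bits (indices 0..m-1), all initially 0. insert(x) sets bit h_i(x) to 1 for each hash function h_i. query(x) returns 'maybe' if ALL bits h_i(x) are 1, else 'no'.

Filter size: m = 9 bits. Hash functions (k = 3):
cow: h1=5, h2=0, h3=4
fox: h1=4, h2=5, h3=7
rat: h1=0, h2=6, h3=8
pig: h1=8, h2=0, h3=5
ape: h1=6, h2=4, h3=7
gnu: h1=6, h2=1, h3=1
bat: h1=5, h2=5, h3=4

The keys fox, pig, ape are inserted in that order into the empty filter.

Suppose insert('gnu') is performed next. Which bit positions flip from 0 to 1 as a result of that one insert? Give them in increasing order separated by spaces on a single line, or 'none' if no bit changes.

Answer: 1

Derivation:
Start: bits=000000000
After insert 'fox': sets bits 4 5 7 -> bits=000011010
After insert 'pig': sets bits 0 5 8 -> bits=100011011
After insert 'ape': sets bits 4 6 7 -> bits=100011111
insert 'gnu' would touch bits 1 6; currently bit1=0, bit6=1
Bits that are 0 among those (would change 0->1): 1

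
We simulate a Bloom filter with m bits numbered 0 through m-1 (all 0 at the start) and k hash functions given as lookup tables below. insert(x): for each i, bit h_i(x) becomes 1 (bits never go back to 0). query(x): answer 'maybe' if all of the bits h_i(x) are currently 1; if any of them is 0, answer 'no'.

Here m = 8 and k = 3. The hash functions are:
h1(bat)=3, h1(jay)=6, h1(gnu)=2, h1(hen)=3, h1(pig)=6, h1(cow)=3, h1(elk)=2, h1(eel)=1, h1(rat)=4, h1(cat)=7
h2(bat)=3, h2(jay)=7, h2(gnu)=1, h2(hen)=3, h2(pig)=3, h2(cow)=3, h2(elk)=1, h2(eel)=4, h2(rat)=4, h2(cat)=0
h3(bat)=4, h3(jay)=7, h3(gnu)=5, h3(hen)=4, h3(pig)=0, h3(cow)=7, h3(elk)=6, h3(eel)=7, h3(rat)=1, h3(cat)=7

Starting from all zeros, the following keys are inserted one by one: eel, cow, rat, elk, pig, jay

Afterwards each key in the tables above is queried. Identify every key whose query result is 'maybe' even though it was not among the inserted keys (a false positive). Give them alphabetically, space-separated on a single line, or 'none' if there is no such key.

Answer: bat cat hen

Derivation:
Start: bits=00000000
After insert 'eel': sets bits 1 4 7 -> bits=01001001
After insert 'cow': sets bits 3 7 -> bits=01011001
After insert 'rat': sets bits 1 4 -> bits=01011001
After insert 'elk': sets bits 1 2 6 -> bits=01111011
After insert 'pig': sets bits 0 3 6 -> bits=11111011
After insert 'jay': sets bits 6 7 -> bits=11111011
Not inserted: bat cat gnu hen — query each against bits=11111011:
query bat: checks bit3=1, bit4=1 (all 1) -> maybe => FALSE POSITIVE
query cat: checks bit0=1, bit7=1 (all 1) -> maybe => FALSE POSITIVE
query gnu: checks bit1=1, bit2=1, bit5=0 (has a 0) -> no => not a false positive
query hen: checks bit3=1, bit4=1 (all 1) -> maybe => FALSE POSITIVE
False positives (alphabetical): bat cat hen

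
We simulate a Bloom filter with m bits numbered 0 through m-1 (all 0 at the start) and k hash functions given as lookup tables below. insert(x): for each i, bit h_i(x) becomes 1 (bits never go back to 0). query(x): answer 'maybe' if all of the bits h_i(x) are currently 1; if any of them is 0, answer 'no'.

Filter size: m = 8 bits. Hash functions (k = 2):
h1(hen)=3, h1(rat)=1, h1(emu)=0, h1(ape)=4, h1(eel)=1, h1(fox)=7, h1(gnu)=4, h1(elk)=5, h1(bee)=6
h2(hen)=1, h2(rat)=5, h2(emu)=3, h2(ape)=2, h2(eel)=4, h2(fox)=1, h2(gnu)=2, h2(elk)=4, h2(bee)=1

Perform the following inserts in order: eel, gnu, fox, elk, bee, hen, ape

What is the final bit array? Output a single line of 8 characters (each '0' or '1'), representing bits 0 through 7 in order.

Start: bits=00000000
After insert 'eel': sets bits 1 4 -> bits=01001000
After insert 'gnu': sets bits 2 4 -> bits=01101000
After insert 'fox': sets bits 1 7 -> bits=01101001
After insert 'elk': sets bits 4 5 -> bits=01101101
After insert 'bee': sets bits 1 6 -> bits=01101111
After insert 'hen': sets bits 1 3 -> bits=01111111
After insert 'ape': sets bits 2 4 -> bits=01111111

Answer: 01111111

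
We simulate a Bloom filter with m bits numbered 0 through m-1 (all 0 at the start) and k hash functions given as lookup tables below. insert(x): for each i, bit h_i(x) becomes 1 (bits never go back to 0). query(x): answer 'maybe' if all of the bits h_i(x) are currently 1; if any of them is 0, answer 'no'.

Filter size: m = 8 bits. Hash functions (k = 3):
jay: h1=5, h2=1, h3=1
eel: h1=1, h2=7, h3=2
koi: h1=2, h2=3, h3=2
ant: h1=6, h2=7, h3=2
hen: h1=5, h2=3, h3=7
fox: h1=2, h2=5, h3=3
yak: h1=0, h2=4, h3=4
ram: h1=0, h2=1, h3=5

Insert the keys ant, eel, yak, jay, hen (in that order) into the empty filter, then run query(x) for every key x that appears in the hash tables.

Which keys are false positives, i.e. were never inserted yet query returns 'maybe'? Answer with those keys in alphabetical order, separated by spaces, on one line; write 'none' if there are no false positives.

Start: bits=00000000
After insert 'ant': sets bits 2 6 7 -> bits=00100011
After insert 'eel': sets bits 1 2 7 -> bits=01100011
After insert 'yak': sets bits 0 4 -> bits=11101011
After insert 'jay': sets bits 1 5 -> bits=11101111
After insert 'hen': sets bits 3 5 7 -> bits=11111111
Not inserted: fox koi ram — query each against bits=11111111:
query fox: checks bit2=1, bit3=1, bit5=1 (all 1) -> maybe => FALSE POSITIVE
query koi: checks bit2=1, bit3=1 (all 1) -> maybe => FALSE POSITIVE
query ram: checks bit0=1, bit1=1, bit5=1 (all 1) -> maybe => FALSE POSITIVE
False positives (alphabetical): fox koi ram

Answer: fox koi ram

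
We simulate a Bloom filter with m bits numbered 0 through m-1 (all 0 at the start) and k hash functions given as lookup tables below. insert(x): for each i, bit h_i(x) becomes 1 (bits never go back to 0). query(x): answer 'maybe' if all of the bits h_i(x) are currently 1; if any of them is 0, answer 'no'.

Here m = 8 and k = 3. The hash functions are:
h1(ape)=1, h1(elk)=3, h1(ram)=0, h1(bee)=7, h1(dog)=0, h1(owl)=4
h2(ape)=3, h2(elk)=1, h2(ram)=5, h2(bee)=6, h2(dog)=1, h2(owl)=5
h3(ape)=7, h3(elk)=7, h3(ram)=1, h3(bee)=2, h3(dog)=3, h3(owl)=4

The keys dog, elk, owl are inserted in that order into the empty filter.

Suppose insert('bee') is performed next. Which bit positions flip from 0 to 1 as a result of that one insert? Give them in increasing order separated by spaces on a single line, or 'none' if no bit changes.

Start: bits=00000000
After insert 'dog': sets bits 0 1 3 -> bits=11010000
After insert 'elk': sets bits 1 3 7 -> bits=11010001
After insert 'owl': sets bits 4 5 -> bits=11011101
insert 'bee' would touch bits 2 6 7; currently bit2=0, bit6=0, bit7=1
Bits that are 0 among those (would change 0->1): 2 6

Answer: 2 6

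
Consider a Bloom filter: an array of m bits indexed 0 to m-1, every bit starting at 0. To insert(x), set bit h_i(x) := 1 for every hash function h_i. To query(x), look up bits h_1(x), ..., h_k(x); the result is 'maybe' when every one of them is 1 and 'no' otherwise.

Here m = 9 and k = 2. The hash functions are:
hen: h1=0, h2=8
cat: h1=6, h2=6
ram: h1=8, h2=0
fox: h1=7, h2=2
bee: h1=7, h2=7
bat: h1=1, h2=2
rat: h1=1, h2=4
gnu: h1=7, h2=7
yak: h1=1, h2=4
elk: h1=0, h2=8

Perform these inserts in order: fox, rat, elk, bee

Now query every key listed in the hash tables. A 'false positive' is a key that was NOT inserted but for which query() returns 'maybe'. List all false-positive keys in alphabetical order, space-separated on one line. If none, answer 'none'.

Start: bits=000000000
After insert 'fox': sets bits 2 7 -> bits=001000010
After insert 'rat': sets bits 1 4 -> bits=011010010
After insert 'elk': sets bits 0 8 -> bits=111010011
After insert 'bee': sets bits 7 -> bits=111010011
Not inserted: bat cat gnu hen ram yak — query each against bits=111010011:
query bat: checks bit1=1, bit2=1 (all 1) -> maybe => FALSE POSITIVE
query cat: checks bit6=0 (has a 0) -> no => not a false positive
query gnu: checks bit7=1 (all 1) -> maybe => FALSE POSITIVE
query hen: checks bit0=1, bit8=1 (all 1) -> maybe => FALSE POSITIVE
query ram: checks bit0=1, bit8=1 (all 1) -> maybe => FALSE POSITIVE
query yak: checks bit1=1, bit4=1 (all 1) -> maybe => FALSE POSITIVE
False positives (alphabetical): bat gnu hen ram yak

Answer: bat gnu hen ram yak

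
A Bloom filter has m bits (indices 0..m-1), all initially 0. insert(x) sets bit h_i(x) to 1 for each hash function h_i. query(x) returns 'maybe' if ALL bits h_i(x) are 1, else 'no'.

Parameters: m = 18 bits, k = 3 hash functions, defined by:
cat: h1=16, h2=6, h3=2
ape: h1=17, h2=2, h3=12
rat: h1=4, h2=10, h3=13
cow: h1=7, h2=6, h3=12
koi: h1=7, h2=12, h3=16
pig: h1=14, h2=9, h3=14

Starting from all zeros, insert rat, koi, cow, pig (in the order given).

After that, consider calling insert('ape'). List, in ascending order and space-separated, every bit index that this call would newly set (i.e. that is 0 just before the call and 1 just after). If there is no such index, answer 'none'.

Start: bits=000000000000000000
After insert 'rat': sets bits 4 10 13 -> bits=000010000010010000
After insert 'koi': sets bits 7 12 16 -> bits=000010010010110010
After insert 'cow': sets bits 6 7 12 -> bits=000010110010110010
After insert 'pig': sets bits 9 14 -> bits=000010110110111010
insert 'ape' would touch bits 2 12 17; currently bit2=0, bit12=1, bit17=0
Bits that are 0 among those (would change 0->1): 2 17

Answer: 2 17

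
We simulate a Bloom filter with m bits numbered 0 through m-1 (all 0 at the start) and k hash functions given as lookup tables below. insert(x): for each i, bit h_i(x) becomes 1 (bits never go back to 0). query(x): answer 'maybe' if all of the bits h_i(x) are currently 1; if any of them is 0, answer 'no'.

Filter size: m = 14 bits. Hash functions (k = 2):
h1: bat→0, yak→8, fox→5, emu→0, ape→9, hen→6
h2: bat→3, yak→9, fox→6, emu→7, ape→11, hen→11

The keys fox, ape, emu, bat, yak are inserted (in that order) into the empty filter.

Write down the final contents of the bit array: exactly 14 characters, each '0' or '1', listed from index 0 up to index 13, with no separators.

Answer: 10010111110100

Derivation:
Start: bits=00000000000000
After insert 'fox': sets bits 5 6 -> bits=00000110000000
After insert 'ape': sets bits 9 11 -> bits=00000110010100
After insert 'emu': sets bits 0 7 -> bits=10000111010100
After insert 'bat': sets bits 0 3 -> bits=10010111010100
After insert 'yak': sets bits 8 9 -> bits=10010111110100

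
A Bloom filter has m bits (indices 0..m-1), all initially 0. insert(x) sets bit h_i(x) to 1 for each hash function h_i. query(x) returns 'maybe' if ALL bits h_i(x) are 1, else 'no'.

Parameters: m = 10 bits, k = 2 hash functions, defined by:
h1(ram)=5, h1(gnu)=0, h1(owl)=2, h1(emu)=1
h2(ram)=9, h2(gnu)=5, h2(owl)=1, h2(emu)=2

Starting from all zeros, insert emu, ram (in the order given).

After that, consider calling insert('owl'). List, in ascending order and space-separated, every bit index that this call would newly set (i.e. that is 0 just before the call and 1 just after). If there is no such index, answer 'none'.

Start: bits=0000000000
After insert 'emu': sets bits 1 2 -> bits=0110000000
After insert 'ram': sets bits 5 9 -> bits=0110010001
insert 'owl' would touch bits 1 2; currently bit1=1, bit2=1
Bits that are 0 among those (would change 0->1): none

Answer: none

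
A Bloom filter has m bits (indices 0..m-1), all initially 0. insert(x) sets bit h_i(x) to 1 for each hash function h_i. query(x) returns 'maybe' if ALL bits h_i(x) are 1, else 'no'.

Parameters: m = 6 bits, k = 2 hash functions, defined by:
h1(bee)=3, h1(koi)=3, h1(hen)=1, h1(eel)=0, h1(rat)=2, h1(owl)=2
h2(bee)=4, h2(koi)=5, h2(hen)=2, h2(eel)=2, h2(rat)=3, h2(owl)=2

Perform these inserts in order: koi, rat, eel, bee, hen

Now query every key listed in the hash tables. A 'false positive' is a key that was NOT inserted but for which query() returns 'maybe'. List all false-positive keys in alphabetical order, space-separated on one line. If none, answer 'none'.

Start: bits=000000
After insert 'koi': sets bits 3 5 -> bits=000101
After insert 'rat': sets bits 2 3 -> bits=001101
After insert 'eel': sets bits 0 2 -> bits=101101
After insert 'bee': sets bits 3 4 -> bits=101111
After insert 'hen': sets bits 1 2 -> bits=111111
Not inserted: owl — query each against bits=111111:
query owl: checks bit2=1 (all 1) -> maybe => FALSE POSITIVE
False positives (alphabetical): owl

Answer: owl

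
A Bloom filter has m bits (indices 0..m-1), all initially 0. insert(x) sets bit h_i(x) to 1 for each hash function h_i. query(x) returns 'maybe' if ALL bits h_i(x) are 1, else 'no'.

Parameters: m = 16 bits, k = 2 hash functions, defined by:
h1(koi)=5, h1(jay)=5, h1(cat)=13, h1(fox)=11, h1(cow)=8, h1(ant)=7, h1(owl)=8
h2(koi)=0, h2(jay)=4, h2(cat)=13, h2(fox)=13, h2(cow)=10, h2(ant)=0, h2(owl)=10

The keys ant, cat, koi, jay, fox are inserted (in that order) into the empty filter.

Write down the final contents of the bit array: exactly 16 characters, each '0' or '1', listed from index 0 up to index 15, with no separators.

Answer: 1000110100010100

Derivation:
Start: bits=0000000000000000
After insert 'ant': sets bits 0 7 -> bits=1000000100000000
After insert 'cat': sets bits 13 -> bits=1000000100000100
After insert 'koi': sets bits 0 5 -> bits=1000010100000100
After insert 'jay': sets bits 4 5 -> bits=1000110100000100
After insert 'fox': sets bits 11 13 -> bits=1000110100010100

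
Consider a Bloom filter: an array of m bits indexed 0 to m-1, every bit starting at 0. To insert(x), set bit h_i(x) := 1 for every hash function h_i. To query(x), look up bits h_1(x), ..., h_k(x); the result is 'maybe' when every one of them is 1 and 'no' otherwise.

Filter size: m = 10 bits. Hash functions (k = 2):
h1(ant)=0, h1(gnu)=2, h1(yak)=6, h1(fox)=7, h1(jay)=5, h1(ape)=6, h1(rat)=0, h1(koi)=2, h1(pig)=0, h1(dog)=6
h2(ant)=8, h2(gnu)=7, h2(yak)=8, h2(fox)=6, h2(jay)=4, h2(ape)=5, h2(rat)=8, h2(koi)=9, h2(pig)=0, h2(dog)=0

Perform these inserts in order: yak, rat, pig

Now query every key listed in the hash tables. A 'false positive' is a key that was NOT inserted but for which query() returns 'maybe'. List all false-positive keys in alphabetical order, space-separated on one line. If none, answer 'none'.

Start: bits=0000000000
After insert 'yak': sets bits 6 8 -> bits=0000001010
After insert 'rat': sets bits 0 8 -> bits=1000001010
After insert 'pig': sets bits 0 -> bits=1000001010
Not inserted: ant ape dog fox gnu jay koi — query each against bits=1000001010:
query ant: checks bit0=1, bit8=1 (all 1) -> maybe => FALSE POSITIVE
query ape: checks bit5=0, bit6=1 (has a 0) -> no => not a false positive
query dog: checks bit0=1, bit6=1 (all 1) -> maybe => FALSE POSITIVE
query fox: checks bit6=1, bit7=0 (has a 0) -> no => not a false positive
query gnu: checks bit2=0, bit7=0 (has a 0) -> no => not a false positive
query jay: checks bit4=0, bit5=0 (has a 0) -> no => not a false positive
query koi: checks bit2=0, bit9=0 (has a 0) -> no => not a false positive
False positives (alphabetical): ant dog

Answer: ant dog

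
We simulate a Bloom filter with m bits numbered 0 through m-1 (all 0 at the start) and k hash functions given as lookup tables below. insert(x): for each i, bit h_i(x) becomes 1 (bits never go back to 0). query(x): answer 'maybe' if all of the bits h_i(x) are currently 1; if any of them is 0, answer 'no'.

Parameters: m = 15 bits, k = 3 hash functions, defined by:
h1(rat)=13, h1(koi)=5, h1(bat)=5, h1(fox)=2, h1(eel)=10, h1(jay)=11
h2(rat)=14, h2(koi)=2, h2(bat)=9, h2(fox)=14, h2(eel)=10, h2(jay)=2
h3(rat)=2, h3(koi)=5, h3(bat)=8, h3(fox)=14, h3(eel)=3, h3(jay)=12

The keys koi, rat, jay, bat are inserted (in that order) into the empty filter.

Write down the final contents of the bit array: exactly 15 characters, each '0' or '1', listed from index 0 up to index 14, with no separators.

Answer: 001001001101111

Derivation:
Start: bits=000000000000000
After insert 'koi': sets bits 2 5 -> bits=001001000000000
After insert 'rat': sets bits 2 13 14 -> bits=001001000000011
After insert 'jay': sets bits 2 11 12 -> bits=001001000001111
After insert 'bat': sets bits 5 8 9 -> bits=001001001101111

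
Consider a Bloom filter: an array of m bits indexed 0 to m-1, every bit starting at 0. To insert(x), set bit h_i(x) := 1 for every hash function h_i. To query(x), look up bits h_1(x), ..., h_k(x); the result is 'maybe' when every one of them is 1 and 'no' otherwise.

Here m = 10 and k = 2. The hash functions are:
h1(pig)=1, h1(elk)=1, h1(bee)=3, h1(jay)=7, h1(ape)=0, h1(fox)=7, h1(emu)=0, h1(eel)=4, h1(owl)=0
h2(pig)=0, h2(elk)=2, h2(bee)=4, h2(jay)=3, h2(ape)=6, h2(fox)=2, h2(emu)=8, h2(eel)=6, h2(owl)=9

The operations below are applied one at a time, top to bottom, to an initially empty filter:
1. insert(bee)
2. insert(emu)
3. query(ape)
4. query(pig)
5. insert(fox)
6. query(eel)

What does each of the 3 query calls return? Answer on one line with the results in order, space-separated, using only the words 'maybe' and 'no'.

Start: bits=0000000000
Op 1: insert bee -> sets bits 3 4 -> bits=0001100000
Op 2: insert emu -> sets bits 0 8 -> bits=1001100010
Op 3: query ape -> checks bit0=1, bit6=0 (has a 0) -> no
Op 4: query pig -> checks bit0=1, bit1=0 (has a 0) -> no
Op 5: insert fox -> sets bits 2 7 -> bits=1011100110
Op 6: query eel -> checks bit4=1, bit6=0 (has a 0) -> no
Query results in order: no no no

Answer: no no no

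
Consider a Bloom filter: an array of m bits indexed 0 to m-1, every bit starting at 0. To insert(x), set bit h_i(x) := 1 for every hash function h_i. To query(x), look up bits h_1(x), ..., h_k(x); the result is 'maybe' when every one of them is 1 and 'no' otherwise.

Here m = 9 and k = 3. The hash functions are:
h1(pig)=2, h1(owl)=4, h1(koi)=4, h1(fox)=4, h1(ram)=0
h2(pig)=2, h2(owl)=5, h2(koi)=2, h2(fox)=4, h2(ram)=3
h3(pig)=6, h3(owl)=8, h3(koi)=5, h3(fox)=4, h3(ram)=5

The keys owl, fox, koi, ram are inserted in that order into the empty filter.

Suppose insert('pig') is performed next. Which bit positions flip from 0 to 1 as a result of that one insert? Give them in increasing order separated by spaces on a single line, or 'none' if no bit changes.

Answer: 6

Derivation:
Start: bits=000000000
After insert 'owl': sets bits 4 5 8 -> bits=000011001
After insert 'fox': sets bits 4 -> bits=000011001
After insert 'koi': sets bits 2 4 5 -> bits=001011001
After insert 'ram': sets bits 0 3 5 -> bits=101111001
insert 'pig' would touch bits 2 6; currently bit2=1, bit6=0
Bits that are 0 among those (would change 0->1): 6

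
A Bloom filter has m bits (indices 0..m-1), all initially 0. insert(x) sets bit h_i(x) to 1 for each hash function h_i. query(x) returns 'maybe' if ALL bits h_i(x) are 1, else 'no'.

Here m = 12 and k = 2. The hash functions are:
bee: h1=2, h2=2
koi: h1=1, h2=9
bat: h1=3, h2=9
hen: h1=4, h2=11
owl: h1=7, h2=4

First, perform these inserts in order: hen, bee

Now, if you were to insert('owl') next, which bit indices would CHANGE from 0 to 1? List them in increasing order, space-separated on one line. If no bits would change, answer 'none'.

Start: bits=000000000000
After insert 'hen': sets bits 4 11 -> bits=000010000001
After insert 'bee': sets bits 2 -> bits=001010000001
insert 'owl' would touch bits 4 7; currently bit4=1, bit7=0
Bits that are 0 among those (would change 0->1): 7

Answer: 7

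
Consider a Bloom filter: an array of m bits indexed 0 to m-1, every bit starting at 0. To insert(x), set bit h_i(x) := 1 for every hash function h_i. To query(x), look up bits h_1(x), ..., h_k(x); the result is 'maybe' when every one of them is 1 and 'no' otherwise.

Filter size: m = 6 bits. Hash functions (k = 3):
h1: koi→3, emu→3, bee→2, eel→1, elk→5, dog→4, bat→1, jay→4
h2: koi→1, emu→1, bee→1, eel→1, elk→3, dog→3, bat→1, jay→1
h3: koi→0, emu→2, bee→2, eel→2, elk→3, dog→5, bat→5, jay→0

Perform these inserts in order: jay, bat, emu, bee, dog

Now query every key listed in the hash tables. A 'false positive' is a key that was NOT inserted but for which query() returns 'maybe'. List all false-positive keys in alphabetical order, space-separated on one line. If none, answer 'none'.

Answer: eel elk koi

Derivation:
Start: bits=000000
After insert 'jay': sets bits 0 1 4 -> bits=110010
After insert 'bat': sets bits 1 5 -> bits=110011
After insert 'emu': sets bits 1 2 3 -> bits=111111
After insert 'bee': sets bits 1 2 -> bits=111111
After insert 'dog': sets bits 3 4 5 -> bits=111111
Not inserted: eel elk koi — query each against bits=111111:
query eel: checks bit1=1, bit2=1 (all 1) -> maybe => FALSE POSITIVE
query elk: checks bit3=1, bit5=1 (all 1) -> maybe => FALSE POSITIVE
query koi: checks bit0=1, bit1=1, bit3=1 (all 1) -> maybe => FALSE POSITIVE
False positives (alphabetical): eel elk koi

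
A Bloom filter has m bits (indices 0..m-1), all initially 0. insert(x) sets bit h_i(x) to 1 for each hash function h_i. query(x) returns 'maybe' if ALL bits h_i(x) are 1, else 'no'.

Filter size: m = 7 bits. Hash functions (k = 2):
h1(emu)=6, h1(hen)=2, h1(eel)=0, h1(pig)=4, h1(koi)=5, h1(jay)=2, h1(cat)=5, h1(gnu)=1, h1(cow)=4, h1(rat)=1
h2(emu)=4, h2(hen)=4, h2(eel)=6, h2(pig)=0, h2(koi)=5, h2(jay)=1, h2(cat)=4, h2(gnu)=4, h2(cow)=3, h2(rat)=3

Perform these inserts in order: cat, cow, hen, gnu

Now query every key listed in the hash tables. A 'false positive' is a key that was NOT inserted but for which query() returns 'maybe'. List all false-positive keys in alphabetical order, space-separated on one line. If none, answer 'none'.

Start: bits=0000000
After insert 'cat': sets bits 4 5 -> bits=0000110
After insert 'cow': sets bits 3 4 -> bits=0001110
After insert 'hen': sets bits 2 4 -> bits=0011110
After insert 'gnu': sets bits 1 4 -> bits=0111110
Not inserted: eel emu jay koi pig rat — query each against bits=0111110:
query eel: checks bit0=0, bit6=0 (has a 0) -> no => not a false positive
query emu: checks bit4=1, bit6=0 (has a 0) -> no => not a false positive
query jay: checks bit1=1, bit2=1 (all 1) -> maybe => FALSE POSITIVE
query koi: checks bit5=1 (all 1) -> maybe => FALSE POSITIVE
query pig: checks bit0=0, bit4=1 (has a 0) -> no => not a false positive
query rat: checks bit1=1, bit3=1 (all 1) -> maybe => FALSE POSITIVE
False positives (alphabetical): jay koi rat

Answer: jay koi rat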